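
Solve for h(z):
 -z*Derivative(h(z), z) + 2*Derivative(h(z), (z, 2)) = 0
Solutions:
 h(z) = C1 + C2*erfi(z/2)


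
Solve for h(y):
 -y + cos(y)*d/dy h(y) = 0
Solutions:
 h(y) = C1 + Integral(y/cos(y), y)


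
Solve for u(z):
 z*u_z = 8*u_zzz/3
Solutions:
 u(z) = C1 + Integral(C2*airyai(3^(1/3)*z/2) + C3*airybi(3^(1/3)*z/2), z)


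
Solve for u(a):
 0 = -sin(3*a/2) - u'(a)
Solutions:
 u(a) = C1 + 2*cos(3*a/2)/3


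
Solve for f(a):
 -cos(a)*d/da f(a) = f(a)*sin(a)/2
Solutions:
 f(a) = C1*sqrt(cos(a))


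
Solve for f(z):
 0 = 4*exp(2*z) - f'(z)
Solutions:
 f(z) = C1 + 2*exp(2*z)


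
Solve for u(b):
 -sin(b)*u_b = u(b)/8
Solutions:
 u(b) = C1*(cos(b) + 1)^(1/16)/(cos(b) - 1)^(1/16)


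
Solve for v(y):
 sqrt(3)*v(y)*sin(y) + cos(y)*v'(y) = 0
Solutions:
 v(y) = C1*cos(y)^(sqrt(3))


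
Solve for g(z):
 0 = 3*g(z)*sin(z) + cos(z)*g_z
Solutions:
 g(z) = C1*cos(z)^3


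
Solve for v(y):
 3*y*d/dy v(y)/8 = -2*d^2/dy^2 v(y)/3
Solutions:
 v(y) = C1 + C2*erf(3*sqrt(2)*y/8)


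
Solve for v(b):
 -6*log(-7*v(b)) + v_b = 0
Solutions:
 -Integral(1/(log(-_y) + log(7)), (_y, v(b)))/6 = C1 - b


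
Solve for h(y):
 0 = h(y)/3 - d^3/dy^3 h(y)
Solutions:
 h(y) = C3*exp(3^(2/3)*y/3) + (C1*sin(3^(1/6)*y/2) + C2*cos(3^(1/6)*y/2))*exp(-3^(2/3)*y/6)


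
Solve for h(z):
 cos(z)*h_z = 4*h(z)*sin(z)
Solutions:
 h(z) = C1/cos(z)^4


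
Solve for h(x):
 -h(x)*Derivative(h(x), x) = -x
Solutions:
 h(x) = -sqrt(C1 + x^2)
 h(x) = sqrt(C1 + x^2)


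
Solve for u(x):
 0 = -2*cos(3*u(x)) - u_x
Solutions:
 u(x) = -asin((C1 + exp(12*x))/(C1 - exp(12*x)))/3 + pi/3
 u(x) = asin((C1 + exp(12*x))/(C1 - exp(12*x)))/3


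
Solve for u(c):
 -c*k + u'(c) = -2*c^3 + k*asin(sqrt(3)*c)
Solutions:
 u(c) = C1 - c^4/2 + c^2*k/2 + k*(c*asin(sqrt(3)*c) + sqrt(3)*sqrt(1 - 3*c^2)/3)


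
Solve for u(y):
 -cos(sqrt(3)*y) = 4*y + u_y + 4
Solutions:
 u(y) = C1 - 2*y^2 - 4*y - sqrt(3)*sin(sqrt(3)*y)/3


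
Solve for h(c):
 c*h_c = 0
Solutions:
 h(c) = C1


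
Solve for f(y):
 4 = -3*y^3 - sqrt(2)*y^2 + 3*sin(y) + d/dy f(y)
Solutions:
 f(y) = C1 + 3*y^4/4 + sqrt(2)*y^3/3 + 4*y + 3*cos(y)


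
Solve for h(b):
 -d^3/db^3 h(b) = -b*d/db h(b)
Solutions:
 h(b) = C1 + Integral(C2*airyai(b) + C3*airybi(b), b)


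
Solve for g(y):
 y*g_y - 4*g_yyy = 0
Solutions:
 g(y) = C1 + Integral(C2*airyai(2^(1/3)*y/2) + C3*airybi(2^(1/3)*y/2), y)


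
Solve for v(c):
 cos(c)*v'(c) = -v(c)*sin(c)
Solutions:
 v(c) = C1*cos(c)


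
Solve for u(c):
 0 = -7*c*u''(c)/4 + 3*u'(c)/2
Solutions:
 u(c) = C1 + C2*c^(13/7)


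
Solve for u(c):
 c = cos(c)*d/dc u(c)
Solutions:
 u(c) = C1 + Integral(c/cos(c), c)


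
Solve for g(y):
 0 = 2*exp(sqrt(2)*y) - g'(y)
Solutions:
 g(y) = C1 + sqrt(2)*exp(sqrt(2)*y)


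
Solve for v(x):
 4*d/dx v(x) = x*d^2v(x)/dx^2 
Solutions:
 v(x) = C1 + C2*x^5


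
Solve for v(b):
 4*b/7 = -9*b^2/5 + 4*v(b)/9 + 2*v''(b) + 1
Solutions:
 v(b) = C1*sin(sqrt(2)*b/3) + C2*cos(sqrt(2)*b/3) + 81*b^2/20 + 9*b/7 - 387/10


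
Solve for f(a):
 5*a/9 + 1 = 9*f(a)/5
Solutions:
 f(a) = 25*a/81 + 5/9


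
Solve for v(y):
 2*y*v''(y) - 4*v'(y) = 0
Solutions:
 v(y) = C1 + C2*y^3


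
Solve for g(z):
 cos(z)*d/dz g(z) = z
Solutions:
 g(z) = C1 + Integral(z/cos(z), z)


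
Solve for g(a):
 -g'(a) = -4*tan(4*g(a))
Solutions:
 g(a) = -asin(C1*exp(16*a))/4 + pi/4
 g(a) = asin(C1*exp(16*a))/4


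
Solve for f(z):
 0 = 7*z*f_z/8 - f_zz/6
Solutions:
 f(z) = C1 + C2*erfi(sqrt(42)*z/4)


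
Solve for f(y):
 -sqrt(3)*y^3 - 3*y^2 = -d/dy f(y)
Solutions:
 f(y) = C1 + sqrt(3)*y^4/4 + y^3


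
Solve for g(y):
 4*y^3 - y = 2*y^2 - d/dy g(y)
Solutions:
 g(y) = C1 - y^4 + 2*y^3/3 + y^2/2


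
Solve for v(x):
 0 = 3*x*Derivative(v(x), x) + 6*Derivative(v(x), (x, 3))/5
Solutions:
 v(x) = C1 + Integral(C2*airyai(-2^(2/3)*5^(1/3)*x/2) + C3*airybi(-2^(2/3)*5^(1/3)*x/2), x)


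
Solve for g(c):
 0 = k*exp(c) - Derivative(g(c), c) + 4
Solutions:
 g(c) = C1 + 4*c + k*exp(c)


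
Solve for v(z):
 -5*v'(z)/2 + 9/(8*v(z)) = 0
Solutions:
 v(z) = -sqrt(C1 + 90*z)/10
 v(z) = sqrt(C1 + 90*z)/10


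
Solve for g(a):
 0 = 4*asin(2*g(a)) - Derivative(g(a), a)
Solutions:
 Integral(1/asin(2*_y), (_y, g(a))) = C1 + 4*a


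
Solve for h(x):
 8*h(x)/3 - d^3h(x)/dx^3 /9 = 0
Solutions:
 h(x) = C3*exp(2*3^(1/3)*x) + (C1*sin(3^(5/6)*x) + C2*cos(3^(5/6)*x))*exp(-3^(1/3)*x)


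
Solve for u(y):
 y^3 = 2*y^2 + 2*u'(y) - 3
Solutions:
 u(y) = C1 + y^4/8 - y^3/3 + 3*y/2


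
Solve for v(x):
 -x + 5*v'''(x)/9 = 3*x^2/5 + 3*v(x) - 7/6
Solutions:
 v(x) = C3*exp(3*5^(2/3)*x/5) - x^2/5 - x/3 + (C1*sin(3*sqrt(3)*5^(2/3)*x/10) + C2*cos(3*sqrt(3)*5^(2/3)*x/10))*exp(-3*5^(2/3)*x/10) + 7/18


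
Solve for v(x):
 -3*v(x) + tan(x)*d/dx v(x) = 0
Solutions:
 v(x) = C1*sin(x)^3


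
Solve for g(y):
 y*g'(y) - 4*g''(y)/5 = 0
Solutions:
 g(y) = C1 + C2*erfi(sqrt(10)*y/4)


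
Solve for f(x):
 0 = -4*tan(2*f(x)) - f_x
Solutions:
 f(x) = -asin(C1*exp(-8*x))/2 + pi/2
 f(x) = asin(C1*exp(-8*x))/2


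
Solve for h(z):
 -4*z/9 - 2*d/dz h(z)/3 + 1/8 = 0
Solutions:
 h(z) = C1 - z^2/3 + 3*z/16


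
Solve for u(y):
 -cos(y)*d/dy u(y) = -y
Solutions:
 u(y) = C1 + Integral(y/cos(y), y)


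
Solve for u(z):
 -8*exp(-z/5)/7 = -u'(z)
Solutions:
 u(z) = C1 - 40*exp(-z/5)/7


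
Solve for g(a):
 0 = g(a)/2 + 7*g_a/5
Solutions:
 g(a) = C1*exp(-5*a/14)


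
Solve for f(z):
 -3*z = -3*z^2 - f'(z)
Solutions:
 f(z) = C1 - z^3 + 3*z^2/2


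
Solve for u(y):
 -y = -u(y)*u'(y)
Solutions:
 u(y) = -sqrt(C1 + y^2)
 u(y) = sqrt(C1 + y^2)


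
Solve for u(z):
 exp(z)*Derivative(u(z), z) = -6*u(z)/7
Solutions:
 u(z) = C1*exp(6*exp(-z)/7)


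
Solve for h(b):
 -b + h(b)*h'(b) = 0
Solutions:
 h(b) = -sqrt(C1 + b^2)
 h(b) = sqrt(C1 + b^2)


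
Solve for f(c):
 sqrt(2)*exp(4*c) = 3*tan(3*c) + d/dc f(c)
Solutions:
 f(c) = C1 + sqrt(2)*exp(4*c)/4 + log(cos(3*c))


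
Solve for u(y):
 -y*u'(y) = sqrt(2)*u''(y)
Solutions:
 u(y) = C1 + C2*erf(2^(1/4)*y/2)


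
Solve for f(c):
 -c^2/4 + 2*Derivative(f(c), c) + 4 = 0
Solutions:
 f(c) = C1 + c^3/24 - 2*c


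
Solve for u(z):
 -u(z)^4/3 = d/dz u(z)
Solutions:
 u(z) = (-1 - sqrt(3)*I)*(1/(C1 + z))^(1/3)/2
 u(z) = (-1 + sqrt(3)*I)*(1/(C1 + z))^(1/3)/2
 u(z) = (1/(C1 + z))^(1/3)


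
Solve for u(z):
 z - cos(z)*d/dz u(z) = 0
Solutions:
 u(z) = C1 + Integral(z/cos(z), z)


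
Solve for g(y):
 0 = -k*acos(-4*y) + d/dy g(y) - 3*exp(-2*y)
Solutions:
 g(y) = C1 + k*y*acos(-4*y) + k*sqrt(1 - 16*y^2)/4 - 3*exp(-2*y)/2


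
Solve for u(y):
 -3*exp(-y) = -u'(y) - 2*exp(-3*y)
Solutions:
 u(y) = C1 - 3*exp(-y) + 2*exp(-3*y)/3


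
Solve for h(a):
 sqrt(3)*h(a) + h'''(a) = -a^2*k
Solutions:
 h(a) = C3*exp(-3^(1/6)*a) - sqrt(3)*a^2*k/3 + (C1*sin(3^(2/3)*a/2) + C2*cos(3^(2/3)*a/2))*exp(3^(1/6)*a/2)


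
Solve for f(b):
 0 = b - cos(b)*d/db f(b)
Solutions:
 f(b) = C1 + Integral(b/cos(b), b)


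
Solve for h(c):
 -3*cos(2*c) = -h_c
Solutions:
 h(c) = C1 + 3*sin(2*c)/2


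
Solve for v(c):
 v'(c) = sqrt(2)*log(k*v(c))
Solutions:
 li(k*v(c))/k = C1 + sqrt(2)*c


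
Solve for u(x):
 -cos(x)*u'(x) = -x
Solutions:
 u(x) = C1 + Integral(x/cos(x), x)


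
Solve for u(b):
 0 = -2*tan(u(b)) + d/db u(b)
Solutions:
 u(b) = pi - asin(C1*exp(2*b))
 u(b) = asin(C1*exp(2*b))


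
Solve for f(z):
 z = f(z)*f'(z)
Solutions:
 f(z) = -sqrt(C1 + z^2)
 f(z) = sqrt(C1 + z^2)


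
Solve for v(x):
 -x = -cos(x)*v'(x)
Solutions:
 v(x) = C1 + Integral(x/cos(x), x)


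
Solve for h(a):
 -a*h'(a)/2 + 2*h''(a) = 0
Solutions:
 h(a) = C1 + C2*erfi(sqrt(2)*a/4)


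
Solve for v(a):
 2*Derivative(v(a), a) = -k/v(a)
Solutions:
 v(a) = -sqrt(C1 - a*k)
 v(a) = sqrt(C1 - a*k)


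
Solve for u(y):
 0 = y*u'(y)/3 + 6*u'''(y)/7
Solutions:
 u(y) = C1 + Integral(C2*airyai(-84^(1/3)*y/6) + C3*airybi(-84^(1/3)*y/6), y)


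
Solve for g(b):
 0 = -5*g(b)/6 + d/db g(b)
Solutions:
 g(b) = C1*exp(5*b/6)


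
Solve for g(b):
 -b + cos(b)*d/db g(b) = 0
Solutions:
 g(b) = C1 + Integral(b/cos(b), b)


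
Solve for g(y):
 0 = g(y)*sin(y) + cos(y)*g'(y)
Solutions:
 g(y) = C1*cos(y)


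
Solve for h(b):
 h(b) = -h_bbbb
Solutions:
 h(b) = (C1*sin(sqrt(2)*b/2) + C2*cos(sqrt(2)*b/2))*exp(-sqrt(2)*b/2) + (C3*sin(sqrt(2)*b/2) + C4*cos(sqrt(2)*b/2))*exp(sqrt(2)*b/2)


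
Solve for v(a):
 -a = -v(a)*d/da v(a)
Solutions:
 v(a) = -sqrt(C1 + a^2)
 v(a) = sqrt(C1 + a^2)


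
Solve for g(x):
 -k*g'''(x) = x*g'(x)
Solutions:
 g(x) = C1 + Integral(C2*airyai(x*(-1/k)^(1/3)) + C3*airybi(x*(-1/k)^(1/3)), x)


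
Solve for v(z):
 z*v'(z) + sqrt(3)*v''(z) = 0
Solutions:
 v(z) = C1 + C2*erf(sqrt(2)*3^(3/4)*z/6)


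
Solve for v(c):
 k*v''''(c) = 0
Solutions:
 v(c) = C1 + C2*c + C3*c^2 + C4*c^3


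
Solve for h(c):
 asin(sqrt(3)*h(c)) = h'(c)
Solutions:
 Integral(1/asin(sqrt(3)*_y), (_y, h(c))) = C1 + c


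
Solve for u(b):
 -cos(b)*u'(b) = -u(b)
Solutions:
 u(b) = C1*sqrt(sin(b) + 1)/sqrt(sin(b) - 1)


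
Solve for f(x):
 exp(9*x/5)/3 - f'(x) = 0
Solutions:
 f(x) = C1 + 5*exp(9*x/5)/27


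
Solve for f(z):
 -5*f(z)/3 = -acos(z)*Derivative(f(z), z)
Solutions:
 f(z) = C1*exp(5*Integral(1/acos(z), z)/3)


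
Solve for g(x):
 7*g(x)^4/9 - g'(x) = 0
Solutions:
 g(x) = 3^(1/3)*(-1/(C1 + 7*x))^(1/3)
 g(x) = (-1/(C1 + 7*x))^(1/3)*(-3^(1/3) - 3^(5/6)*I)/2
 g(x) = (-1/(C1 + 7*x))^(1/3)*(-3^(1/3) + 3^(5/6)*I)/2


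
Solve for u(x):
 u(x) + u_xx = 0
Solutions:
 u(x) = C1*sin(x) + C2*cos(x)


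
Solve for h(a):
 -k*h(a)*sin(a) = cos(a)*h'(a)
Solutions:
 h(a) = C1*exp(k*log(cos(a)))


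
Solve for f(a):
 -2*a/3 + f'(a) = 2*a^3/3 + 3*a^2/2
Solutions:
 f(a) = C1 + a^4/6 + a^3/2 + a^2/3


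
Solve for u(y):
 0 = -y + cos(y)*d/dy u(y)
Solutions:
 u(y) = C1 + Integral(y/cos(y), y)


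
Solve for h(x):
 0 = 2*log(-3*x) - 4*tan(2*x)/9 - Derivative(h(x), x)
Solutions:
 h(x) = C1 + 2*x*log(-x) - 2*x + 2*x*log(3) + 2*log(cos(2*x))/9


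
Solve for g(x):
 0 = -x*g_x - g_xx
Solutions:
 g(x) = C1 + C2*erf(sqrt(2)*x/2)


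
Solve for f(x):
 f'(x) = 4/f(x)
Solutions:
 f(x) = -sqrt(C1 + 8*x)
 f(x) = sqrt(C1 + 8*x)


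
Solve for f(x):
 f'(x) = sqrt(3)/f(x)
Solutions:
 f(x) = -sqrt(C1 + 2*sqrt(3)*x)
 f(x) = sqrt(C1 + 2*sqrt(3)*x)


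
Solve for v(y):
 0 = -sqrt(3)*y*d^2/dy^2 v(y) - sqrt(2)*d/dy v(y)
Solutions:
 v(y) = C1 + C2*y^(1 - sqrt(6)/3)


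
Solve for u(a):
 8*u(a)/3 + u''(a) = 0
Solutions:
 u(a) = C1*sin(2*sqrt(6)*a/3) + C2*cos(2*sqrt(6)*a/3)


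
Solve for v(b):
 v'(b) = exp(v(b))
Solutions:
 v(b) = log(-1/(C1 + b))


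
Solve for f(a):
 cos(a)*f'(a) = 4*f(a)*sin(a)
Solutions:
 f(a) = C1/cos(a)^4


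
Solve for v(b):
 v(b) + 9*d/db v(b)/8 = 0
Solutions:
 v(b) = C1*exp(-8*b/9)


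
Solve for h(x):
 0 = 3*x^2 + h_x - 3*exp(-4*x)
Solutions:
 h(x) = C1 - x^3 - 3*exp(-4*x)/4


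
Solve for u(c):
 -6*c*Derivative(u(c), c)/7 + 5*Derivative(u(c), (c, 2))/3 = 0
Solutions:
 u(c) = C1 + C2*erfi(3*sqrt(35)*c/35)


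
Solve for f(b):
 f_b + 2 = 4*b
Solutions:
 f(b) = C1 + 2*b^2 - 2*b


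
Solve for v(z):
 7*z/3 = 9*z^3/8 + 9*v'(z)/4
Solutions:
 v(z) = C1 - z^4/8 + 14*z^2/27


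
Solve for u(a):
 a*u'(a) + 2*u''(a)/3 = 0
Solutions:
 u(a) = C1 + C2*erf(sqrt(3)*a/2)


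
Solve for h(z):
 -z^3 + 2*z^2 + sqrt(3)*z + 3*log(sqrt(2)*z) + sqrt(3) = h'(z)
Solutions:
 h(z) = C1 - z^4/4 + 2*z^3/3 + sqrt(3)*z^2/2 + 3*z*log(z) - 3*z + 3*z*log(2)/2 + sqrt(3)*z


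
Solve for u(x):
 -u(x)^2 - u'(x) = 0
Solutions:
 u(x) = 1/(C1 + x)


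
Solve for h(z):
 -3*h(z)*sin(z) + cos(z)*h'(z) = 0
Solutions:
 h(z) = C1/cos(z)^3


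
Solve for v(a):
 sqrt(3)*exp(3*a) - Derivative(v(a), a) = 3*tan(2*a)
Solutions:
 v(a) = C1 + sqrt(3)*exp(3*a)/3 + 3*log(cos(2*a))/2


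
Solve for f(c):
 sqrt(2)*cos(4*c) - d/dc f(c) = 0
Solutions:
 f(c) = C1 + sqrt(2)*sin(4*c)/4


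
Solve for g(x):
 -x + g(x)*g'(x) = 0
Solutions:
 g(x) = -sqrt(C1 + x^2)
 g(x) = sqrt(C1 + x^2)


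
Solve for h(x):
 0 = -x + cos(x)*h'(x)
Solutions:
 h(x) = C1 + Integral(x/cos(x), x)


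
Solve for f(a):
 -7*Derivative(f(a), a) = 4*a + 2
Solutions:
 f(a) = C1 - 2*a^2/7 - 2*a/7


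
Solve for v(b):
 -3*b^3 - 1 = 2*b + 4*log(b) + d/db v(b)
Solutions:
 v(b) = C1 - 3*b^4/4 - b^2 - 4*b*log(b) + 3*b


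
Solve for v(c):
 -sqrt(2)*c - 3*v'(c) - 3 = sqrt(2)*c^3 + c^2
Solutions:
 v(c) = C1 - sqrt(2)*c^4/12 - c^3/9 - sqrt(2)*c^2/6 - c


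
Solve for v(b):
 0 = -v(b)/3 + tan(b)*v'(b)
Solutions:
 v(b) = C1*sin(b)^(1/3)


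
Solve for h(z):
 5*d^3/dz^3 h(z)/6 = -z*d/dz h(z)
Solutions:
 h(z) = C1 + Integral(C2*airyai(-5^(2/3)*6^(1/3)*z/5) + C3*airybi(-5^(2/3)*6^(1/3)*z/5), z)


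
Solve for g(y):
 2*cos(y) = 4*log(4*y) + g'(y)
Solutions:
 g(y) = C1 - 4*y*log(y) - 8*y*log(2) + 4*y + 2*sin(y)


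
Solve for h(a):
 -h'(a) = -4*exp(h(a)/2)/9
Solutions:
 h(a) = 2*log(-1/(C1 + 4*a)) + 2*log(18)


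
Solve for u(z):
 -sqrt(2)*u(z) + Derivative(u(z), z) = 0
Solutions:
 u(z) = C1*exp(sqrt(2)*z)


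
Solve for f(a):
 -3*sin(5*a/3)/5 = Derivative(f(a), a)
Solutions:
 f(a) = C1 + 9*cos(5*a/3)/25


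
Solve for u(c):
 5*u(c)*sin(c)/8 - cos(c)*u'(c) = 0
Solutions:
 u(c) = C1/cos(c)^(5/8)


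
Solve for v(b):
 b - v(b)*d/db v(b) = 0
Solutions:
 v(b) = -sqrt(C1 + b^2)
 v(b) = sqrt(C1 + b^2)


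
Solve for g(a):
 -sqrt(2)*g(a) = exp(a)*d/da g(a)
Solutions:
 g(a) = C1*exp(sqrt(2)*exp(-a))


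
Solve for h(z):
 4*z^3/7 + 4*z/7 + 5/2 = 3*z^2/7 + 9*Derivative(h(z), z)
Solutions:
 h(z) = C1 + z^4/63 - z^3/63 + 2*z^2/63 + 5*z/18


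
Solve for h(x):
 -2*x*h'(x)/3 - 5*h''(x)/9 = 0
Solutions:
 h(x) = C1 + C2*erf(sqrt(15)*x/5)


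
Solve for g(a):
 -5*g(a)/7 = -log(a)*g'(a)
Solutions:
 g(a) = C1*exp(5*li(a)/7)


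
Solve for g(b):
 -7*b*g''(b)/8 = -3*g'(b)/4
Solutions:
 g(b) = C1 + C2*b^(13/7)


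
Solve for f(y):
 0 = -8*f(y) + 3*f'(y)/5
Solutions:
 f(y) = C1*exp(40*y/3)


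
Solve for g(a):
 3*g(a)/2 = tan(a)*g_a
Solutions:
 g(a) = C1*sin(a)^(3/2)


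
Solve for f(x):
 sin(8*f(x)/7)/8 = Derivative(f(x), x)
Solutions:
 -x/8 + 7*log(cos(8*f(x)/7) - 1)/16 - 7*log(cos(8*f(x)/7) + 1)/16 = C1


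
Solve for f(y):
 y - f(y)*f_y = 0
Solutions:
 f(y) = -sqrt(C1 + y^2)
 f(y) = sqrt(C1 + y^2)


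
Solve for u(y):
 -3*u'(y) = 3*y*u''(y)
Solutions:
 u(y) = C1 + C2*log(y)


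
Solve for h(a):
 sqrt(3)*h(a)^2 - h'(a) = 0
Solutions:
 h(a) = -1/(C1 + sqrt(3)*a)


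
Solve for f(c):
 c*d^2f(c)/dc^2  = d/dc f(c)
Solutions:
 f(c) = C1 + C2*c^2


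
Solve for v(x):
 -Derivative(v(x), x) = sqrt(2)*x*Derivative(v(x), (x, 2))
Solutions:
 v(x) = C1 + C2*x^(1 - sqrt(2)/2)


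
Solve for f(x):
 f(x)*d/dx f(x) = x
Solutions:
 f(x) = -sqrt(C1 + x^2)
 f(x) = sqrt(C1 + x^2)


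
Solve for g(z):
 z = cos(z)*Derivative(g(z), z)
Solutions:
 g(z) = C1 + Integral(z/cos(z), z)


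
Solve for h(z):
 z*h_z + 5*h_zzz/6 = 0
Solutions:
 h(z) = C1 + Integral(C2*airyai(-5^(2/3)*6^(1/3)*z/5) + C3*airybi(-5^(2/3)*6^(1/3)*z/5), z)


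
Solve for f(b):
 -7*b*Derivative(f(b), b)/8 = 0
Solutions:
 f(b) = C1


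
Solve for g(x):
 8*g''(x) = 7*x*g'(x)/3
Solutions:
 g(x) = C1 + C2*erfi(sqrt(21)*x/12)


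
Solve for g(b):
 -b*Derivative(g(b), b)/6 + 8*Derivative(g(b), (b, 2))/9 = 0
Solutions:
 g(b) = C1 + C2*erfi(sqrt(6)*b/8)


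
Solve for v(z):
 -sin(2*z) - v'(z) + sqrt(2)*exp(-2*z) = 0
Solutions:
 v(z) = C1 + cos(2*z)/2 - sqrt(2)*exp(-2*z)/2


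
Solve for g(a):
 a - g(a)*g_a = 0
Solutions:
 g(a) = -sqrt(C1 + a^2)
 g(a) = sqrt(C1 + a^2)


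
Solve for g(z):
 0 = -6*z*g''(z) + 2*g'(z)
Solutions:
 g(z) = C1 + C2*z^(4/3)


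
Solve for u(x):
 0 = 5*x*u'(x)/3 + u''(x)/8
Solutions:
 u(x) = C1 + C2*erf(2*sqrt(15)*x/3)


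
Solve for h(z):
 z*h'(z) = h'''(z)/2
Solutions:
 h(z) = C1 + Integral(C2*airyai(2^(1/3)*z) + C3*airybi(2^(1/3)*z), z)


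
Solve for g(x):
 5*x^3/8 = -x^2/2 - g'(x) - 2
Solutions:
 g(x) = C1 - 5*x^4/32 - x^3/6 - 2*x


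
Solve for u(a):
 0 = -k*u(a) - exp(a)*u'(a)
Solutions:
 u(a) = C1*exp(k*exp(-a))


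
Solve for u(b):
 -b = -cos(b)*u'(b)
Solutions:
 u(b) = C1 + Integral(b/cos(b), b)


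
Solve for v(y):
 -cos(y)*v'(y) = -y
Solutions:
 v(y) = C1 + Integral(y/cos(y), y)


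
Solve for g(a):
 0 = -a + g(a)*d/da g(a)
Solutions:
 g(a) = -sqrt(C1 + a^2)
 g(a) = sqrt(C1 + a^2)


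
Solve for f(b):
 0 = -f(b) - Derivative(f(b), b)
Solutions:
 f(b) = C1*exp(-b)


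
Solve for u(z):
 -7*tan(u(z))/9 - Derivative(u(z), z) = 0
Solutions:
 u(z) = pi - asin(C1*exp(-7*z/9))
 u(z) = asin(C1*exp(-7*z/9))


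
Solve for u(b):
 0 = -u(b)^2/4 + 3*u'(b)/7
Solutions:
 u(b) = -12/(C1 + 7*b)


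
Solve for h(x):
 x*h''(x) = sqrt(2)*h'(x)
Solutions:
 h(x) = C1 + C2*x^(1 + sqrt(2))


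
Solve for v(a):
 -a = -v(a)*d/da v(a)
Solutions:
 v(a) = -sqrt(C1 + a^2)
 v(a) = sqrt(C1 + a^2)


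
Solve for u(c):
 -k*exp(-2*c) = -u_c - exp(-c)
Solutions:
 u(c) = C1 - k*exp(-2*c)/2 + exp(-c)


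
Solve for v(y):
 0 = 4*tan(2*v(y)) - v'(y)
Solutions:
 v(y) = -asin(C1*exp(8*y))/2 + pi/2
 v(y) = asin(C1*exp(8*y))/2


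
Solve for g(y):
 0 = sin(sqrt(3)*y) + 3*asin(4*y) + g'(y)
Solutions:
 g(y) = C1 - 3*y*asin(4*y) - 3*sqrt(1 - 16*y^2)/4 + sqrt(3)*cos(sqrt(3)*y)/3


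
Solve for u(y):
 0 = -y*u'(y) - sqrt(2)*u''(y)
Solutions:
 u(y) = C1 + C2*erf(2^(1/4)*y/2)


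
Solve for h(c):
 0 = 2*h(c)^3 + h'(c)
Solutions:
 h(c) = -sqrt(2)*sqrt(-1/(C1 - 2*c))/2
 h(c) = sqrt(2)*sqrt(-1/(C1 - 2*c))/2


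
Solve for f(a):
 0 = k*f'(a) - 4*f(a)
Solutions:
 f(a) = C1*exp(4*a/k)


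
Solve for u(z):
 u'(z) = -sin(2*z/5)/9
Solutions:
 u(z) = C1 + 5*cos(2*z/5)/18


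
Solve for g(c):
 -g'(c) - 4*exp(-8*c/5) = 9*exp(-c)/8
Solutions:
 g(c) = C1 + 9*exp(-c)/8 + 5*exp(-8*c/5)/2


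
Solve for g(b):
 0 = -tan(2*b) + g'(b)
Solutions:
 g(b) = C1 - log(cos(2*b))/2


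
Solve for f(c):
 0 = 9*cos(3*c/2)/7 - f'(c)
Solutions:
 f(c) = C1 + 6*sin(3*c/2)/7


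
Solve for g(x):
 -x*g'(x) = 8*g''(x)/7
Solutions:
 g(x) = C1 + C2*erf(sqrt(7)*x/4)


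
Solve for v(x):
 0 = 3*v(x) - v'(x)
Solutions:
 v(x) = C1*exp(3*x)


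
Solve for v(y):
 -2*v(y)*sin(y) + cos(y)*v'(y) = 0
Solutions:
 v(y) = C1/cos(y)^2


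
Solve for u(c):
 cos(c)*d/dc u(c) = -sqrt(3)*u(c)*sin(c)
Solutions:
 u(c) = C1*cos(c)^(sqrt(3))


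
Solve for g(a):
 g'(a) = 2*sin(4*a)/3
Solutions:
 g(a) = C1 - cos(4*a)/6


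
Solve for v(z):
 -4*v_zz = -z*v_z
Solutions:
 v(z) = C1 + C2*erfi(sqrt(2)*z/4)


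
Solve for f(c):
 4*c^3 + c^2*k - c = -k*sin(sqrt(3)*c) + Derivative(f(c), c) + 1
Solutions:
 f(c) = C1 + c^4 + c^3*k/3 - c^2/2 - c - sqrt(3)*k*cos(sqrt(3)*c)/3


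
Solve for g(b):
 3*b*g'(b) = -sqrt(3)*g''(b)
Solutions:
 g(b) = C1 + C2*erf(sqrt(2)*3^(1/4)*b/2)


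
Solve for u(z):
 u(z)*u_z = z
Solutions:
 u(z) = -sqrt(C1 + z^2)
 u(z) = sqrt(C1 + z^2)


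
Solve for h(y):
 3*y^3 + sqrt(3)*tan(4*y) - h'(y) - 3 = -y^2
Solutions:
 h(y) = C1 + 3*y^4/4 + y^3/3 - 3*y - sqrt(3)*log(cos(4*y))/4


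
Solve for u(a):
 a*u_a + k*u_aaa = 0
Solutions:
 u(a) = C1 + Integral(C2*airyai(a*(-1/k)^(1/3)) + C3*airybi(a*(-1/k)^(1/3)), a)


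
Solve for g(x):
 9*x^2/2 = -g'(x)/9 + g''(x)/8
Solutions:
 g(x) = C1 + C2*exp(8*x/9) - 27*x^3/2 - 729*x^2/16 - 6561*x/64


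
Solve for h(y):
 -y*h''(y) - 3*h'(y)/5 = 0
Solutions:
 h(y) = C1 + C2*y^(2/5)


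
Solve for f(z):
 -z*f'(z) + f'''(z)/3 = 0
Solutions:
 f(z) = C1 + Integral(C2*airyai(3^(1/3)*z) + C3*airybi(3^(1/3)*z), z)


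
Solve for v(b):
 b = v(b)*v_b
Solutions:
 v(b) = -sqrt(C1 + b^2)
 v(b) = sqrt(C1 + b^2)


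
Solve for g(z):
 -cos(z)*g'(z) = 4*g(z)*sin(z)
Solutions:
 g(z) = C1*cos(z)^4


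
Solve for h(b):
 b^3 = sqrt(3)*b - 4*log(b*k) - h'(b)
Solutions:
 h(b) = C1 - b^4/4 + sqrt(3)*b^2/2 - 4*b*log(b*k) + 4*b


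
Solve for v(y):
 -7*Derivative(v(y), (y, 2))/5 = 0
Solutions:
 v(y) = C1 + C2*y


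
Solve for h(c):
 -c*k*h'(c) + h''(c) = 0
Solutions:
 h(c) = Piecewise((-sqrt(2)*sqrt(pi)*C1*erf(sqrt(2)*c*sqrt(-k)/2)/(2*sqrt(-k)) - C2, (k > 0) | (k < 0)), (-C1*c - C2, True))


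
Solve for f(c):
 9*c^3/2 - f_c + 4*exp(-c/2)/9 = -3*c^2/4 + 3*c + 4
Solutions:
 f(c) = C1 + 9*c^4/8 + c^3/4 - 3*c^2/2 - 4*c - 8*exp(-c/2)/9


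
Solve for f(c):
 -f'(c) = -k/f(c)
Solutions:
 f(c) = -sqrt(C1 + 2*c*k)
 f(c) = sqrt(C1 + 2*c*k)


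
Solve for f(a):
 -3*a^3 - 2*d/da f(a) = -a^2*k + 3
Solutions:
 f(a) = C1 - 3*a^4/8 + a^3*k/6 - 3*a/2


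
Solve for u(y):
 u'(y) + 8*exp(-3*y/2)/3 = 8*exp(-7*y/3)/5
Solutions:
 u(y) = C1 + 16*exp(-3*y/2)/9 - 24*exp(-7*y/3)/35


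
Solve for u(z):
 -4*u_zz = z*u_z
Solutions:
 u(z) = C1 + C2*erf(sqrt(2)*z/4)


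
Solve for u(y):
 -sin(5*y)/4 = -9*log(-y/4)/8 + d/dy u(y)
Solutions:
 u(y) = C1 + 9*y*log(-y)/8 - 9*y*log(2)/4 - 9*y/8 + cos(5*y)/20


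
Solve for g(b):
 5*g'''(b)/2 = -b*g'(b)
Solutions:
 g(b) = C1 + Integral(C2*airyai(-2^(1/3)*5^(2/3)*b/5) + C3*airybi(-2^(1/3)*5^(2/3)*b/5), b)


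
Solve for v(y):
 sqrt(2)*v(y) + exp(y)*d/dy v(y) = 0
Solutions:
 v(y) = C1*exp(sqrt(2)*exp(-y))


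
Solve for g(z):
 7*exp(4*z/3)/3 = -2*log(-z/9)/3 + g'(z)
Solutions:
 g(z) = C1 + 2*z*log(-z)/3 + 2*z*(-2*log(3) - 1)/3 + 7*exp(4*z/3)/4


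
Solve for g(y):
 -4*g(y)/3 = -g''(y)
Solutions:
 g(y) = C1*exp(-2*sqrt(3)*y/3) + C2*exp(2*sqrt(3)*y/3)


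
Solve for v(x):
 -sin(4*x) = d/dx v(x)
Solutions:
 v(x) = C1 + cos(4*x)/4


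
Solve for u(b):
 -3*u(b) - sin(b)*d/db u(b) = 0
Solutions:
 u(b) = C1*(cos(b) + 1)^(3/2)/(cos(b) - 1)^(3/2)


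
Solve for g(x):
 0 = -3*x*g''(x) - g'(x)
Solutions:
 g(x) = C1 + C2*x^(2/3)


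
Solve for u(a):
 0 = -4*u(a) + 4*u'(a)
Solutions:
 u(a) = C1*exp(a)


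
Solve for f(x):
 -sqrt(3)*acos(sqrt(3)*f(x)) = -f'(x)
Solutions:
 Integral(1/acos(sqrt(3)*_y), (_y, f(x))) = C1 + sqrt(3)*x


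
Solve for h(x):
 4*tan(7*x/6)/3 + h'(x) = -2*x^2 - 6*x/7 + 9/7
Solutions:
 h(x) = C1 - 2*x^3/3 - 3*x^2/7 + 9*x/7 + 8*log(cos(7*x/6))/7


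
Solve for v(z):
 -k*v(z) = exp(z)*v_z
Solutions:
 v(z) = C1*exp(k*exp(-z))


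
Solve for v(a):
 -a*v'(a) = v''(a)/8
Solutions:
 v(a) = C1 + C2*erf(2*a)


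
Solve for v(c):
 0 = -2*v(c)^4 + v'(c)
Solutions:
 v(c) = (-1/(C1 + 6*c))^(1/3)
 v(c) = (-1/(C1 + 2*c))^(1/3)*(-3^(2/3) - 3*3^(1/6)*I)/6
 v(c) = (-1/(C1 + 2*c))^(1/3)*(-3^(2/3) + 3*3^(1/6)*I)/6


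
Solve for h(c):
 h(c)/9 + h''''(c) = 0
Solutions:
 h(c) = (C1*sin(sqrt(6)*c/6) + C2*cos(sqrt(6)*c/6))*exp(-sqrt(6)*c/6) + (C3*sin(sqrt(6)*c/6) + C4*cos(sqrt(6)*c/6))*exp(sqrt(6)*c/6)


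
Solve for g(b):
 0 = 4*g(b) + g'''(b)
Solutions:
 g(b) = C3*exp(-2^(2/3)*b) + (C1*sin(2^(2/3)*sqrt(3)*b/2) + C2*cos(2^(2/3)*sqrt(3)*b/2))*exp(2^(2/3)*b/2)


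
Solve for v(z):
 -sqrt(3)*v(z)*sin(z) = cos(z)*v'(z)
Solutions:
 v(z) = C1*cos(z)^(sqrt(3))


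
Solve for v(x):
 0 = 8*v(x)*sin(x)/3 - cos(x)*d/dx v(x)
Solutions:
 v(x) = C1/cos(x)^(8/3)


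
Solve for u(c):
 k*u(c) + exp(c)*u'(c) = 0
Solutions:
 u(c) = C1*exp(k*exp(-c))


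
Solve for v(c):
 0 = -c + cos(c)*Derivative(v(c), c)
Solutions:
 v(c) = C1 + Integral(c/cos(c), c)


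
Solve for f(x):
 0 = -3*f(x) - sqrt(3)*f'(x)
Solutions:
 f(x) = C1*exp(-sqrt(3)*x)


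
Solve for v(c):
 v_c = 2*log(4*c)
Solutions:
 v(c) = C1 + 2*c*log(c) - 2*c + c*log(16)


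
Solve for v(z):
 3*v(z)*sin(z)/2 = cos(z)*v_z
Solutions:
 v(z) = C1/cos(z)^(3/2)


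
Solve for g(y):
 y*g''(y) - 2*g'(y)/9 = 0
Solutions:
 g(y) = C1 + C2*y^(11/9)


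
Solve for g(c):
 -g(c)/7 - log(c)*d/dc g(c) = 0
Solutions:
 g(c) = C1*exp(-li(c)/7)


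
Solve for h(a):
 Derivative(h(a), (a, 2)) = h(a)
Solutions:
 h(a) = C1*exp(-a) + C2*exp(a)


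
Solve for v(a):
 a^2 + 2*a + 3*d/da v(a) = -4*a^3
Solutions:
 v(a) = C1 - a^4/3 - a^3/9 - a^2/3


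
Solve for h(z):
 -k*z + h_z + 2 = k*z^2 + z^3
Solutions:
 h(z) = C1 + k*z^3/3 + k*z^2/2 + z^4/4 - 2*z


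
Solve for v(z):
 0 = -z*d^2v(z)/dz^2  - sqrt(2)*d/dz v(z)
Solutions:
 v(z) = C1 + C2*z^(1 - sqrt(2))


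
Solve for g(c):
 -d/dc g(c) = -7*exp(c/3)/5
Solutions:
 g(c) = C1 + 21*exp(c/3)/5


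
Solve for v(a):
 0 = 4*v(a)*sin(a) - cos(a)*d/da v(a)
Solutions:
 v(a) = C1/cos(a)^4


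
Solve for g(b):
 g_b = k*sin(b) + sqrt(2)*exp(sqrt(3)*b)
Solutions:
 g(b) = C1 - k*cos(b) + sqrt(6)*exp(sqrt(3)*b)/3


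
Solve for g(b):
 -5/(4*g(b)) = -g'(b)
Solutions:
 g(b) = -sqrt(C1 + 10*b)/2
 g(b) = sqrt(C1 + 10*b)/2


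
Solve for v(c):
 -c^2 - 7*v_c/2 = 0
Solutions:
 v(c) = C1 - 2*c^3/21


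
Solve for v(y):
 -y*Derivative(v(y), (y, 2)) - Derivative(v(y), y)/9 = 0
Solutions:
 v(y) = C1 + C2*y^(8/9)


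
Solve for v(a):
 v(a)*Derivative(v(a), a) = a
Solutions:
 v(a) = -sqrt(C1 + a^2)
 v(a) = sqrt(C1 + a^2)


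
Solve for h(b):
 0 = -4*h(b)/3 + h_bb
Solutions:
 h(b) = C1*exp(-2*sqrt(3)*b/3) + C2*exp(2*sqrt(3)*b/3)


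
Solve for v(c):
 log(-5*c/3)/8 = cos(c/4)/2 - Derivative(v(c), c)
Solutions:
 v(c) = C1 - c*log(-c)/8 - c*log(5)/8 + c/8 + c*log(3)/8 + 2*sin(c/4)


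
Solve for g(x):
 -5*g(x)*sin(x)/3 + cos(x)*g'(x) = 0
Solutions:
 g(x) = C1/cos(x)^(5/3)


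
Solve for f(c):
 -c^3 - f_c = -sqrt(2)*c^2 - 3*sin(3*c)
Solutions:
 f(c) = C1 - c^4/4 + sqrt(2)*c^3/3 - cos(3*c)


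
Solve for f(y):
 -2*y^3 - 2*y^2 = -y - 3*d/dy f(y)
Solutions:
 f(y) = C1 + y^4/6 + 2*y^3/9 - y^2/6


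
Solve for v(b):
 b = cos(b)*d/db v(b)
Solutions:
 v(b) = C1 + Integral(b/cos(b), b)


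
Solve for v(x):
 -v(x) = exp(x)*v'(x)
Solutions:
 v(x) = C1*exp(exp(-x))


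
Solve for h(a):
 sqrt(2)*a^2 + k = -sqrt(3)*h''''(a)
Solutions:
 h(a) = C1 + C2*a + C3*a^2 + C4*a^3 - sqrt(6)*a^6/1080 - sqrt(3)*a^4*k/72


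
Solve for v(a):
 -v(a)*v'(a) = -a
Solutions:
 v(a) = -sqrt(C1 + a^2)
 v(a) = sqrt(C1 + a^2)


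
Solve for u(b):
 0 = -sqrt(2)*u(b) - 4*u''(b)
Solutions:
 u(b) = C1*sin(2^(1/4)*b/2) + C2*cos(2^(1/4)*b/2)


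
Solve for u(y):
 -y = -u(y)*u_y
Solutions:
 u(y) = -sqrt(C1 + y^2)
 u(y) = sqrt(C1 + y^2)


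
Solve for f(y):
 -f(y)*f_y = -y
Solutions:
 f(y) = -sqrt(C1 + y^2)
 f(y) = sqrt(C1 + y^2)


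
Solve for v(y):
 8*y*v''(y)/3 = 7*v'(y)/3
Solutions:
 v(y) = C1 + C2*y^(15/8)


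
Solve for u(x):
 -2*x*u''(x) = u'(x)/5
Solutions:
 u(x) = C1 + C2*x^(9/10)


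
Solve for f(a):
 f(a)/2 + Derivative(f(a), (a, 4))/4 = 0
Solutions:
 f(a) = (C1*sin(2^(3/4)*a/2) + C2*cos(2^(3/4)*a/2))*exp(-2^(3/4)*a/2) + (C3*sin(2^(3/4)*a/2) + C4*cos(2^(3/4)*a/2))*exp(2^(3/4)*a/2)


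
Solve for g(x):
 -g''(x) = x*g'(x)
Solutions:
 g(x) = C1 + C2*erf(sqrt(2)*x/2)


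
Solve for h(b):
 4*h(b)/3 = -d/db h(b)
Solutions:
 h(b) = C1*exp(-4*b/3)


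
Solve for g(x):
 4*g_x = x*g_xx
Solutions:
 g(x) = C1 + C2*x^5


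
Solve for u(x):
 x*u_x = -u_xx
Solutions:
 u(x) = C1 + C2*erf(sqrt(2)*x/2)


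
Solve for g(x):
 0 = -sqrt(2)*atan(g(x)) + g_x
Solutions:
 Integral(1/atan(_y), (_y, g(x))) = C1 + sqrt(2)*x


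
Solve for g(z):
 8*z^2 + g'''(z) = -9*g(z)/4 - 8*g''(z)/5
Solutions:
 g(z) = C1*exp(z*(-32 + 256/(45*sqrt(578505) + 34471)^(1/3) + (45*sqrt(578505) + 34471)^(1/3))/60)*sin(sqrt(3)*z*(-(45*sqrt(578505) + 34471)^(1/3) + 256/(45*sqrt(578505) + 34471)^(1/3))/60) + C2*exp(z*(-32 + 256/(45*sqrt(578505) + 34471)^(1/3) + (45*sqrt(578505) + 34471)^(1/3))/60)*cos(sqrt(3)*z*(-(45*sqrt(578505) + 34471)^(1/3) + 256/(45*sqrt(578505) + 34471)^(1/3))/60) + C3*exp(-z*(256/(45*sqrt(578505) + 34471)^(1/3) + 16 + (45*sqrt(578505) + 34471)^(1/3))/30) - 32*z^2/9 + 2048/405


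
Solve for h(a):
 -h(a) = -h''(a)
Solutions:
 h(a) = C1*exp(-a) + C2*exp(a)


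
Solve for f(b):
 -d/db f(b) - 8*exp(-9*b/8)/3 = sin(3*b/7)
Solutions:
 f(b) = C1 + 7*cos(3*b/7)/3 + 64*exp(-9*b/8)/27


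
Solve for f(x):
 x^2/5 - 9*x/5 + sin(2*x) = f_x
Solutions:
 f(x) = C1 + x^3/15 - 9*x^2/10 - cos(2*x)/2


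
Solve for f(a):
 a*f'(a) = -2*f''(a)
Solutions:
 f(a) = C1 + C2*erf(a/2)


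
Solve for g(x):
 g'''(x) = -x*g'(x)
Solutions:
 g(x) = C1 + Integral(C2*airyai(-x) + C3*airybi(-x), x)


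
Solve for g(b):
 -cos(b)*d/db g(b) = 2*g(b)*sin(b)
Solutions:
 g(b) = C1*cos(b)^2


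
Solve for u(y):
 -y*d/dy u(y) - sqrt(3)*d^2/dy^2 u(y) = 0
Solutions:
 u(y) = C1 + C2*erf(sqrt(2)*3^(3/4)*y/6)


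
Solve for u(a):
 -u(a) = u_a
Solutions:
 u(a) = C1*exp(-a)


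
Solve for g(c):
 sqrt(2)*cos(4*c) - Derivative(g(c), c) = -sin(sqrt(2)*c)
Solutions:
 g(c) = C1 + sqrt(2)*sin(4*c)/4 - sqrt(2)*cos(sqrt(2)*c)/2


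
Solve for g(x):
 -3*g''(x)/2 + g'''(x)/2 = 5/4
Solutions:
 g(x) = C1 + C2*x + C3*exp(3*x) - 5*x^2/12


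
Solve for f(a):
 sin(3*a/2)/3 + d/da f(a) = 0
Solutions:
 f(a) = C1 + 2*cos(3*a/2)/9


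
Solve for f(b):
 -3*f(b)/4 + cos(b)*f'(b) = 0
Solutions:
 f(b) = C1*(sin(b) + 1)^(3/8)/(sin(b) - 1)^(3/8)


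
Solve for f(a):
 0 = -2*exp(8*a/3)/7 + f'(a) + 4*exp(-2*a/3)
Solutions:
 f(a) = C1 + 3*exp(8*a/3)/28 + 6*exp(-2*a/3)


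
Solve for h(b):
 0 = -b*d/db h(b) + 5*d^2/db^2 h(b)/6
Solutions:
 h(b) = C1 + C2*erfi(sqrt(15)*b/5)


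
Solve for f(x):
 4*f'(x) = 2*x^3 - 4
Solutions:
 f(x) = C1 + x^4/8 - x


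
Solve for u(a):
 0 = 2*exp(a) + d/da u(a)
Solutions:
 u(a) = C1 - 2*exp(a)


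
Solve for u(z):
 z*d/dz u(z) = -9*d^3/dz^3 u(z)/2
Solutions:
 u(z) = C1 + Integral(C2*airyai(-6^(1/3)*z/3) + C3*airybi(-6^(1/3)*z/3), z)


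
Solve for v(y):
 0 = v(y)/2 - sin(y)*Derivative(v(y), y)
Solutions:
 v(y) = C1*(cos(y) - 1)^(1/4)/(cos(y) + 1)^(1/4)


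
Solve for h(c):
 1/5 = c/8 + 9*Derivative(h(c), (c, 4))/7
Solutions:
 h(c) = C1 + C2*c + C3*c^2 + C4*c^3 - 7*c^5/8640 + 7*c^4/1080


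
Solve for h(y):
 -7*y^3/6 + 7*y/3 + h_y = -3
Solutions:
 h(y) = C1 + 7*y^4/24 - 7*y^2/6 - 3*y


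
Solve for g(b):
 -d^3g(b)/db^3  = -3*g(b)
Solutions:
 g(b) = C3*exp(3^(1/3)*b) + (C1*sin(3^(5/6)*b/2) + C2*cos(3^(5/6)*b/2))*exp(-3^(1/3)*b/2)


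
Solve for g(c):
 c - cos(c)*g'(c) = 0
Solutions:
 g(c) = C1 + Integral(c/cos(c), c)


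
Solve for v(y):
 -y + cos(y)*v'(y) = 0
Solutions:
 v(y) = C1 + Integral(y/cos(y), y)


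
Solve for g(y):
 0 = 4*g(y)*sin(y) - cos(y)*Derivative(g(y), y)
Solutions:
 g(y) = C1/cos(y)^4


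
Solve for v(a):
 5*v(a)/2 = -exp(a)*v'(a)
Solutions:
 v(a) = C1*exp(5*exp(-a)/2)


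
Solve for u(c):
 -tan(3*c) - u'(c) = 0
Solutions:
 u(c) = C1 + log(cos(3*c))/3


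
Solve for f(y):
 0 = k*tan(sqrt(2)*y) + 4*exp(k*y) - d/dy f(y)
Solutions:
 f(y) = C1 - sqrt(2)*k*log(cos(sqrt(2)*y))/2 + 4*Piecewise((exp(k*y)/k, Ne(k, 0)), (y, True))


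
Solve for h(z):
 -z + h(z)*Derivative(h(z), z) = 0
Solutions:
 h(z) = -sqrt(C1 + z^2)
 h(z) = sqrt(C1 + z^2)


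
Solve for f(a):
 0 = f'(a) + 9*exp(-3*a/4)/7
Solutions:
 f(a) = C1 + 12*exp(-3*a/4)/7


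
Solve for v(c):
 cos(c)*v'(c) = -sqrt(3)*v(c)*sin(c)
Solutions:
 v(c) = C1*cos(c)^(sqrt(3))


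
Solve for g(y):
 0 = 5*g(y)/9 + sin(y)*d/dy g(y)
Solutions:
 g(y) = C1*(cos(y) + 1)^(5/18)/(cos(y) - 1)^(5/18)


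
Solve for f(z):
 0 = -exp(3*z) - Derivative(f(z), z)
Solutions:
 f(z) = C1 - exp(3*z)/3


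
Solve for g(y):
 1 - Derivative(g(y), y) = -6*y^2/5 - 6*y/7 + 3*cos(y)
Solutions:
 g(y) = C1 + 2*y^3/5 + 3*y^2/7 + y - 3*sin(y)


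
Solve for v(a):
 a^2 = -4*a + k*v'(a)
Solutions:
 v(a) = C1 + a^3/(3*k) + 2*a^2/k


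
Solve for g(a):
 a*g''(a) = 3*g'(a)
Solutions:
 g(a) = C1 + C2*a^4


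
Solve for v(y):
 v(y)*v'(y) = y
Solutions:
 v(y) = -sqrt(C1 + y^2)
 v(y) = sqrt(C1 + y^2)


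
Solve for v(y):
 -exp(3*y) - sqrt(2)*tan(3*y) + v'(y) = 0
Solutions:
 v(y) = C1 + exp(3*y)/3 - sqrt(2)*log(cos(3*y))/3


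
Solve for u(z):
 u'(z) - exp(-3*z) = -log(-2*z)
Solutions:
 u(z) = C1 - z*log(-z) + z*(1 - log(2)) - exp(-3*z)/3


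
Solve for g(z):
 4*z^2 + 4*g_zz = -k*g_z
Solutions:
 g(z) = C1 + C2*exp(-k*z/4) - 4*z^3/(3*k) + 16*z^2/k^2 - 128*z/k^3


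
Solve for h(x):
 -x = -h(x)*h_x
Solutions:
 h(x) = -sqrt(C1 + x^2)
 h(x) = sqrt(C1 + x^2)


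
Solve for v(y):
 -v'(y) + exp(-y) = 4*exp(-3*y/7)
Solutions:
 v(y) = C1 - exp(-y) + 28*exp(-3*y/7)/3


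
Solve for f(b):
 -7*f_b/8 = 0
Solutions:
 f(b) = C1


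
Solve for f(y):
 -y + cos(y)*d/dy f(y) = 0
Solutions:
 f(y) = C1 + Integral(y/cos(y), y)


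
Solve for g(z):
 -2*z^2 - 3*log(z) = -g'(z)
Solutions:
 g(z) = C1 + 2*z^3/3 + 3*z*log(z) - 3*z


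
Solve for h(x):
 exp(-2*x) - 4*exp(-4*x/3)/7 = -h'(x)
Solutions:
 h(x) = C1 + exp(-2*x)/2 - 3*exp(-4*x/3)/7


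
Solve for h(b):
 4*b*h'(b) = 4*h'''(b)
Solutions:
 h(b) = C1 + Integral(C2*airyai(b) + C3*airybi(b), b)


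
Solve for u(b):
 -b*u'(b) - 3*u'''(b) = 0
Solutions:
 u(b) = C1 + Integral(C2*airyai(-3^(2/3)*b/3) + C3*airybi(-3^(2/3)*b/3), b)


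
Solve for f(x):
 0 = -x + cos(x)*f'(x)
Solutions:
 f(x) = C1 + Integral(x/cos(x), x)


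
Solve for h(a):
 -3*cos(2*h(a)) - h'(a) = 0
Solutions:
 h(a) = -asin((C1 + exp(12*a))/(C1 - exp(12*a)))/2 + pi/2
 h(a) = asin((C1 + exp(12*a))/(C1 - exp(12*a)))/2


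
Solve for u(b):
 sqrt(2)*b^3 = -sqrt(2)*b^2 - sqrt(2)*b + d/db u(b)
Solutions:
 u(b) = C1 + sqrt(2)*b^4/4 + sqrt(2)*b^3/3 + sqrt(2)*b^2/2


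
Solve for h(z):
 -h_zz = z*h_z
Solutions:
 h(z) = C1 + C2*erf(sqrt(2)*z/2)


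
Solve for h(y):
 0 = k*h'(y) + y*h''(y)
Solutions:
 h(y) = C1 + y^(1 - re(k))*(C2*sin(log(y)*Abs(im(k))) + C3*cos(log(y)*im(k)))


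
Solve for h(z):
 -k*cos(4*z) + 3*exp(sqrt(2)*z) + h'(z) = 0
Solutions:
 h(z) = C1 + k*sin(4*z)/4 - 3*sqrt(2)*exp(sqrt(2)*z)/2


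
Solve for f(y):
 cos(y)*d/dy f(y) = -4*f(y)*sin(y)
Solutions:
 f(y) = C1*cos(y)^4


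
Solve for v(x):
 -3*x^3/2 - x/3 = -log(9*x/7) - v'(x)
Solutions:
 v(x) = C1 + 3*x^4/8 + x^2/6 - x*log(x) + x*log(7/9) + x


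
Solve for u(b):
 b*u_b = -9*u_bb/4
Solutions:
 u(b) = C1 + C2*erf(sqrt(2)*b/3)


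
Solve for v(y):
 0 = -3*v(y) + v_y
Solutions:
 v(y) = C1*exp(3*y)


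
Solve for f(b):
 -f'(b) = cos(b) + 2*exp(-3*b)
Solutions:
 f(b) = C1 - sin(b) + 2*exp(-3*b)/3


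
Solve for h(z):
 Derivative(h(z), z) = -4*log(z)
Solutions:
 h(z) = C1 - 4*z*log(z) + 4*z


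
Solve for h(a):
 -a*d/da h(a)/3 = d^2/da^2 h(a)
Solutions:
 h(a) = C1 + C2*erf(sqrt(6)*a/6)


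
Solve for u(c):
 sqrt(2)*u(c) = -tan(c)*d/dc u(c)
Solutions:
 u(c) = C1/sin(c)^(sqrt(2))


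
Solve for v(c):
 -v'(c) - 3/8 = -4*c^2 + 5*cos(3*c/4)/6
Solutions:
 v(c) = C1 + 4*c^3/3 - 3*c/8 - 10*sin(3*c/4)/9


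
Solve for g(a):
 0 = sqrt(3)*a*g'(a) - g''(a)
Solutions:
 g(a) = C1 + C2*erfi(sqrt(2)*3^(1/4)*a/2)


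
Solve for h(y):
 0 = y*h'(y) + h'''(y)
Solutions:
 h(y) = C1 + Integral(C2*airyai(-y) + C3*airybi(-y), y)


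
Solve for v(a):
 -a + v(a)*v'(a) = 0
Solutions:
 v(a) = -sqrt(C1 + a^2)
 v(a) = sqrt(C1 + a^2)


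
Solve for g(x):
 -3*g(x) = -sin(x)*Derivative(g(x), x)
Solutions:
 g(x) = C1*(cos(x) - 1)^(3/2)/(cos(x) + 1)^(3/2)


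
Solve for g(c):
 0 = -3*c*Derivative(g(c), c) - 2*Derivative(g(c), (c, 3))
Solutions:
 g(c) = C1 + Integral(C2*airyai(-2^(2/3)*3^(1/3)*c/2) + C3*airybi(-2^(2/3)*3^(1/3)*c/2), c)


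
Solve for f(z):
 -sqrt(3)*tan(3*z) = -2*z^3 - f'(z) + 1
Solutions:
 f(z) = C1 - z^4/2 + z - sqrt(3)*log(cos(3*z))/3


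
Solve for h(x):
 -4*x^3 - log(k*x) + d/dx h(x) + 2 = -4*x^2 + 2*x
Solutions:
 h(x) = C1 + x^4 - 4*x^3/3 + x^2 + x*log(k*x) - 3*x


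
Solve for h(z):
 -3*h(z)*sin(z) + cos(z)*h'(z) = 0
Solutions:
 h(z) = C1/cos(z)^3


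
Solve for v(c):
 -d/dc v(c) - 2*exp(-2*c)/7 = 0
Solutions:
 v(c) = C1 + exp(-2*c)/7


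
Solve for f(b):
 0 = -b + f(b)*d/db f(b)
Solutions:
 f(b) = -sqrt(C1 + b^2)
 f(b) = sqrt(C1 + b^2)


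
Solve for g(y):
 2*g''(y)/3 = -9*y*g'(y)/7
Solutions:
 g(y) = C1 + C2*erf(3*sqrt(21)*y/14)


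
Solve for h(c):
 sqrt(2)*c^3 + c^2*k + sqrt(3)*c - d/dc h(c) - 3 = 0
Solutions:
 h(c) = C1 + sqrt(2)*c^4/4 + c^3*k/3 + sqrt(3)*c^2/2 - 3*c


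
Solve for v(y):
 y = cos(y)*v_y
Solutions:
 v(y) = C1 + Integral(y/cos(y), y)


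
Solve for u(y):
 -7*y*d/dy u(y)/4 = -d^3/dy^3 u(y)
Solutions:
 u(y) = C1 + Integral(C2*airyai(14^(1/3)*y/2) + C3*airybi(14^(1/3)*y/2), y)


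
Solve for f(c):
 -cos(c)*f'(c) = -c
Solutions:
 f(c) = C1 + Integral(c/cos(c), c)


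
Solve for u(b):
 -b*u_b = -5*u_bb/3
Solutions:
 u(b) = C1 + C2*erfi(sqrt(30)*b/10)


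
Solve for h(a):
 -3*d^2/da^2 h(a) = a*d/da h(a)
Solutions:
 h(a) = C1 + C2*erf(sqrt(6)*a/6)


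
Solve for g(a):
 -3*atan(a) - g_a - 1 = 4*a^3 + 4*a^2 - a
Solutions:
 g(a) = C1 - a^4 - 4*a^3/3 + a^2/2 - 3*a*atan(a) - a + 3*log(a^2 + 1)/2


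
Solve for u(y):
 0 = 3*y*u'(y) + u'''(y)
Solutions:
 u(y) = C1 + Integral(C2*airyai(-3^(1/3)*y) + C3*airybi(-3^(1/3)*y), y)


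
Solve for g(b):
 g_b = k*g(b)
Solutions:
 g(b) = C1*exp(b*k)


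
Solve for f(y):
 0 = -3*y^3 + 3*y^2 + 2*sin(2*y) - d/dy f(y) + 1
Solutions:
 f(y) = C1 - 3*y^4/4 + y^3 + y - cos(2*y)


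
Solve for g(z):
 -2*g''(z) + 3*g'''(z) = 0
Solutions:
 g(z) = C1 + C2*z + C3*exp(2*z/3)


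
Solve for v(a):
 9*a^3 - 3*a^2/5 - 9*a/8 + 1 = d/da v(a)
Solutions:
 v(a) = C1 + 9*a^4/4 - a^3/5 - 9*a^2/16 + a


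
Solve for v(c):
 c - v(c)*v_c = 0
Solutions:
 v(c) = -sqrt(C1 + c^2)
 v(c) = sqrt(C1 + c^2)


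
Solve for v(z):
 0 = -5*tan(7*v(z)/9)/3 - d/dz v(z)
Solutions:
 v(z) = -9*asin(C1*exp(-35*z/27))/7 + 9*pi/7
 v(z) = 9*asin(C1*exp(-35*z/27))/7


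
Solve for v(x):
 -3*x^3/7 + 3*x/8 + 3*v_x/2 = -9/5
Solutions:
 v(x) = C1 + x^4/14 - x^2/8 - 6*x/5


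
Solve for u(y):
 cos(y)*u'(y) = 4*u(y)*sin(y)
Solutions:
 u(y) = C1/cos(y)^4


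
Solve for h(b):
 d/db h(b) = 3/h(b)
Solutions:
 h(b) = -sqrt(C1 + 6*b)
 h(b) = sqrt(C1 + 6*b)


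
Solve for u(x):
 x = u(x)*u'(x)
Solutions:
 u(x) = -sqrt(C1 + x^2)
 u(x) = sqrt(C1 + x^2)


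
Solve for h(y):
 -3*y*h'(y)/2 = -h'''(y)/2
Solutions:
 h(y) = C1 + Integral(C2*airyai(3^(1/3)*y) + C3*airybi(3^(1/3)*y), y)


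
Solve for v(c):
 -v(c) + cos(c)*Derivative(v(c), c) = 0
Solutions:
 v(c) = C1*sqrt(sin(c) + 1)/sqrt(sin(c) - 1)


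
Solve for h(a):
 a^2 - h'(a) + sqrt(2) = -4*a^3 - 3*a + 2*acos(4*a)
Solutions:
 h(a) = C1 + a^4 + a^3/3 + 3*a^2/2 - 2*a*acos(4*a) + sqrt(2)*a + sqrt(1 - 16*a^2)/2


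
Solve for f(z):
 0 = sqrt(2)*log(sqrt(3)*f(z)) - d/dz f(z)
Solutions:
 -sqrt(2)*Integral(1/(2*log(_y) + log(3)), (_y, f(z))) = C1 - z
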